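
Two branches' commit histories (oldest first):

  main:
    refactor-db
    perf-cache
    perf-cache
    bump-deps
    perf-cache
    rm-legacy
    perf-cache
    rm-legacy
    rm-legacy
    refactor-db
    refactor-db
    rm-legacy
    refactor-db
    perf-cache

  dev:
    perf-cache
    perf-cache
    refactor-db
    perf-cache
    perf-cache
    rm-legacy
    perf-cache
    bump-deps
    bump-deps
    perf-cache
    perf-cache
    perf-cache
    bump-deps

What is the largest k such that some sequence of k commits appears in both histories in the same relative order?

7

Pick refactor-db (main #1, dev #3), then perf-cache (main #2, dev #5), then perf-cache (main #3, dev #7), then bump-deps (main #4, dev #9), then perf-cache (main #5, dev #10), then perf-cache (main #7, dev #11), then perf-cache (main #14, dev #12); all 7 commits appear in both, in order, and the DP table's final entry dp[14][13] is also 7, so no common subsequence is longer.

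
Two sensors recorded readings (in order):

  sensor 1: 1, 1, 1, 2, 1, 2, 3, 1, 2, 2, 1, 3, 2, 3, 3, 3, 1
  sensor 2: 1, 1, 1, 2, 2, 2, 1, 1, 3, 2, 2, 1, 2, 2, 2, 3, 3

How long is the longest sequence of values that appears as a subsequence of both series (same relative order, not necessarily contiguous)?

Match 1 [1,1]; then 1 [2,2]; then 1 [3,3]; then 2 [4,6]; then 1 [5,8]; then 2 [6,11]; then 1 [8,12]; then 2 [9,13]; then 2 [10,14]; then 2 [13,15]; then 3 [15,16]; then 3 [16,17] — 12 values in the same relative order in both. Since dp[17][17] = 12, nothing longer is possible.

12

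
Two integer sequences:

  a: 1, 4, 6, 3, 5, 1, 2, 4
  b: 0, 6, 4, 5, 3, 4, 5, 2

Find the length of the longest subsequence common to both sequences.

Let dp[i][j] be the LCS length of the first i values of a and the first j values of b. dp[i][j] = dp[i-1][j-1]+1 when the i-th and j-th values match, else max(dp[i-1][j], dp[i][j-1]).
    ·  0  6  4  5  3  4  5  2
 ·  0  0  0  0  0  0  0  0  0
 1  0  0  0  0  0  0  0  0  0
 4  0  0  0  1  1  1  1  1  1
 6  0  0  1  1  1  1  1  1  1
 3  0  0  1  1  1  2  2  2  2
 5  0  0  1  1  2  2  2  3  3
 1  0  0  1  1  2  2  2  3  3
 2  0  0  1  1  2  2  2  3  4
 4  0  0  1  2  2  2  3  3  4
dp[8][8] = 4. One LCS (by backtracking along matches): 4, 3, 5, 2.

4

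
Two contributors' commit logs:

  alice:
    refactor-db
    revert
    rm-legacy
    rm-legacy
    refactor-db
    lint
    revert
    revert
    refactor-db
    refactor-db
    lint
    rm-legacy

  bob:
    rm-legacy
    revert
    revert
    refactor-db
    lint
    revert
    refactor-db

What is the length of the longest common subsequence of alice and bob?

5

One common subsequence of length 5: revert at alice[2]=bob[3]; then refactor-db at alice[5]=bob[4]; then lint at alice[6]=bob[5]; then revert at alice[8]=bob[6]; then refactor-db at alice[10]=bob[7], and the DP table's final entry dp[12][7] is also 5, so no common subsequence is longer.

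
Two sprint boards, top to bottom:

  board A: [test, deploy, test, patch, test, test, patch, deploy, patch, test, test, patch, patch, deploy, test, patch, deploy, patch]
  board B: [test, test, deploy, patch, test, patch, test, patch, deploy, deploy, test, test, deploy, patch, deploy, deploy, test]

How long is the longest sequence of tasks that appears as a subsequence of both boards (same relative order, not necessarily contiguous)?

Pick test (board A #1, board B #2), deploy (board A #2, board B #3), test (board A #3, board B #5), patch (board A #4, board B #6), test (board A #6, board B #7), patch (board A #7, board B #8), deploy (board A #8, board B #10), test (board A #10, board B #11), test (board A #11, board B #12), patch (board A #12, board B #14), deploy (board A #14, board B #16), test (board A #15, board B #17); all 12 tasks appear in both, in order. The LCS DP gives dp[18][17] = 12, so this is optimal.

12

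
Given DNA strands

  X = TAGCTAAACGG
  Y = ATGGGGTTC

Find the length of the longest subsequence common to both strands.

4

Let dp[i][j] be the LCS length of the first i bases of X and the first j bases of Y. dp[i][j] = dp[i-1][j-1]+1 when the i-th and j-th bases match, else max(dp[i-1][j], dp[i][j-1]).
    ·  A  T  G  G  G  G  T  T  C
 ·  0  0  0  0  0  0  0  0  0  0
 T  0  0  1  1  1  1  1  1  1  1
 A  0  1  1  1  1  1  1  1  1  1
 G  0  1  1  2  2  2  2  2  2  2
 C  0  1  1  2  2  2  2  2  2  3
 T  0  1  2  2  2  2  2  3  3  3
 A  0  1  2  2  2  2  2  3  3  3
 A  0  1  2  2  2  2  2  3  3  3
 A  0  1  2  2  2  2  2  3  3  3
 C  0  1  2  2  2  2  2  3  3  4
 G  0  1  2  3  3  3  3  3  3  4
 G  0  1  2  3  4  4  4  4  4  4
dp[11][9] = 4. One LCS (by backtracking along matches): TGTC.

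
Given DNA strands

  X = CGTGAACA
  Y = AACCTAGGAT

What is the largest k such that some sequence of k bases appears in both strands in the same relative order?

One common subsequence of length 4: C at X[1]=Y[4], then G at X[2]=Y[7], then G at X[4]=Y[8], then A at X[5]=Y[9]. Since dp[8][10] = 4, nothing longer is possible.

4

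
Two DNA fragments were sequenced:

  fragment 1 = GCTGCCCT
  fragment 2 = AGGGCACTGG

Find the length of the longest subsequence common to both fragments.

5

Match G at fragment 1[1]=fragment 2[3] → G at fragment 1[4]=fragment 2[4] → C at fragment 1[5]=fragment 2[5] → C at fragment 1[7]=fragment 2[7] → T at fragment 1[8]=fragment 2[8] — 5 bases in the same relative order in both. dp[8][10] = 5 confirms this is the maximum.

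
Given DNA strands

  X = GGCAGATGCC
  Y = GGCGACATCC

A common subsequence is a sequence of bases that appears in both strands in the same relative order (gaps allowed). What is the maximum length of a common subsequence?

Let dp[i][j] be the LCS length of the first i bases of X and the first j bases of Y. dp[i][j] = dp[i-1][j-1]+1 when the i-th and j-th bases match, else max(dp[i-1][j], dp[i][j-1]).
    ·  G  G  C  G  A  C  A  T  C  C
 ·  0  0  0  0  0  0  0  0  0  0  0
 G  0  1  1  1  1  1  1  1  1  1  1
 G  0  1  2  2  2  2  2  2  2  2  2
 C  0  1  2  3  3  3  3  3  3  3  3
 A  0  1  2  3  3  4  4  4  4  4  4
 G  0  1  2  3  4  4  4  4  4  4  4
 A  0  1  2  3  4  5  5  5  5  5  5
 T  0  1  2  3  4  5  5  5  6  6  6
 G  0  1  2  3  4  5  5  5  6  6  6
 C  0  1  2  3  4  5  6  6  6  7  7
 C  0  1  2  3  4  5  6  6  6  7  8
dp[10][10] = 8. One LCS (by backtracking along matches): GGCAATCC.

8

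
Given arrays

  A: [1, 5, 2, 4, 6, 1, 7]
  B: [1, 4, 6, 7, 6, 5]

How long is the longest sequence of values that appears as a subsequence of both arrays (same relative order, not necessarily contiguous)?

4

Let dp[i][j] be the LCS length of the first i values of A and the first j values of B. dp[i][j] = dp[i-1][j-1]+1 when the i-th and j-th values match, else max(dp[i-1][j], dp[i][j-1]).
    ·  1  4  6  7  6  5
 ·  0  0  0  0  0  0  0
 1  0  1  1  1  1  1  1
 5  0  1  1  1  1  1  2
 2  0  1  1  1  1  1  2
 4  0  1  2  2  2  2  2
 6  0  1  2  3  3  3  3
 1  0  1  2  3  3  3  3
 7  0  1  2  3  4  4  4
dp[7][6] = 4. One LCS (by backtracking along matches): 1, 4, 6, 7.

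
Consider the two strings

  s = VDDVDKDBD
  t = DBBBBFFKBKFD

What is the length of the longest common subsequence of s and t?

Match D (s #2, t #1), K (s #6, t #8), B (s #8, t #9), D (s #9, t #12) — 4 characters in the same relative order in both. dp[9][12] = 4 confirms this is the maximum.

4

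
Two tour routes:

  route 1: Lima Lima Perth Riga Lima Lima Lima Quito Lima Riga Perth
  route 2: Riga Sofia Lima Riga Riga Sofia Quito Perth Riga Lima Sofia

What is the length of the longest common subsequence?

Pick Lima at route 1[1]=route 2[3], then Perth at route 1[3]=route 2[8], then Riga at route 1[4]=route 2[9], then Lima at route 1[5]=route 2[10]; all 4 stops appear in both, in order. The LCS DP gives dp[11][11] = 4, so this is optimal.

4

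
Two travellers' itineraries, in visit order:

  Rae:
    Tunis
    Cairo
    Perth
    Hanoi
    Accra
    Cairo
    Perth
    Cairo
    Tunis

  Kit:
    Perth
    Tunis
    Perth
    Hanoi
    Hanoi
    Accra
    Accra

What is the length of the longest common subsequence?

4

Pick Tunis (Rae #1, Kit #2) → Perth (Rae #3, Kit #3) → Hanoi (Rae #4, Kit #5) → Accra (Rae #5, Kit #7); all 4 stops appear in both, in order. Since dp[9][7] = 4, nothing longer is possible.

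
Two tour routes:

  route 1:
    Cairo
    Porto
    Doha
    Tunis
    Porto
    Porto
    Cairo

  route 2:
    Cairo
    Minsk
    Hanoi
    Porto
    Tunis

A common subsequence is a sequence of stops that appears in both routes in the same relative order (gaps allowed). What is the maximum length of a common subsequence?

3

One common subsequence of length 3: Cairo (route 1 #1, route 2 #1) → Porto (route 1 #2, route 2 #4) → Tunis (route 1 #4, route 2 #5), and the DP table's final entry dp[7][5] is also 3, so no common subsequence is longer.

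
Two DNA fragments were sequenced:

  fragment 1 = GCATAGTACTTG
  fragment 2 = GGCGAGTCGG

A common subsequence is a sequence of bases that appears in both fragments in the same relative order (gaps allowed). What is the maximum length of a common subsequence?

7

Let dp[i][j] be the LCS length of the first i bases of fragment 1 and the first j bases of fragment 2. dp[i][j] = dp[i-1][j-1]+1 when the i-th and j-th bases match, else max(dp[i-1][j], dp[i][j-1]).
    ·  G  G  C  G  A  G  T  C  G  G
 ·  0  0  0  0  0  0  0  0  0  0  0
 G  0  1  1  1  1  1  1  1  1  1  1
 C  0  1  1  2  2  2  2  2  2  2  2
 A  0  1  1  2  2  3  3  3  3  3  3
 T  0  1  1  2  2  3  3  4  4  4  4
 A  0  1  1  2  2  3  3  4  4  4  4
 G  0  1  2  2  3  3  4  4  4  5  5
 T  0  1  2  2  3  3  4  5  5  5  5
 A  0  1  2  2  3  4  4  5  5  5  5
 C  0  1  2  3  3  4  4  5  6  6  6
 T  0  1  2  3  3  4  4  5  6  6  6
 T  0  1  2  3  3  4  4  5  6  6  6
 G  0  1  2  3  4  4  5  5  6  7  7
dp[12][10] = 7. One LCS (by backtracking along matches): GCAGTCG.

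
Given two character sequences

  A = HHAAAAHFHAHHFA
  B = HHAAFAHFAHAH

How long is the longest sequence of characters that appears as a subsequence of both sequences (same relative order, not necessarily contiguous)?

10

Pick H at A[1]=B[1] → H at A[2]=B[2] → A at A[3]=B[3] → A at A[4]=B[4] → A at A[6]=B[6] → H at A[7]=B[7] → F at A[8]=B[8] → H at A[9]=B[10] → A at A[10]=B[11] → H at A[12]=B[12]; all 10 characters appear in both, in order. Since dp[14][12] = 10, nothing longer is possible.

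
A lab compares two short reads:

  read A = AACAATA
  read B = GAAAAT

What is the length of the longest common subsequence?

Let dp[i][j] be the LCS length of the first i bases of read A and the first j bases of read B. dp[i][j] = dp[i-1][j-1]+1 when the i-th and j-th bases match, else max(dp[i-1][j], dp[i][j-1]).
    ·  G  A  A  A  A  T
 ·  0  0  0  0  0  0  0
 A  0  0  1  1  1  1  1
 A  0  0  1  2  2  2  2
 C  0  0  1  2  2  2  2
 A  0  0  1  2  3  3  3
 A  0  0  1  2  3  4  4
 T  0  0  1  2  3  4  5
 A  0  0  1  2  3  4  5
dp[7][6] = 5. One LCS (by backtracking along matches): AAAAT.

5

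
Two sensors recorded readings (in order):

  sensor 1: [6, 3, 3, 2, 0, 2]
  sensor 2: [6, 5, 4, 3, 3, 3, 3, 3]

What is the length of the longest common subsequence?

3

Let dp[i][j] be the LCS length of the first i values of sensor 1 and the first j values of sensor 2. dp[i][j] = dp[i-1][j-1]+1 when the i-th and j-th values match, else max(dp[i-1][j], dp[i][j-1]).
    ·  6  5  4  3  3  3  3  3
 ·  0  0  0  0  0  0  0  0  0
 6  0  1  1  1  1  1  1  1  1
 3  0  1  1  1  2  2  2  2  2
 3  0  1  1  1  2  3  3  3  3
 2  0  1  1  1  2  3  3  3  3
 0  0  1  1  1  2  3  3  3  3
 2  0  1  1  1  2  3  3  3  3
dp[6][8] = 3. One LCS (by backtracking along matches): 6, 3, 3.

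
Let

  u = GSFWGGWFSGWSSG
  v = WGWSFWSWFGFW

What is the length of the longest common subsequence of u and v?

Match G at u[1]=v[2]; then S at u[2]=v[4]; then F at u[3]=v[5]; then W at u[4]=v[6]; then W at u[7]=v[8]; then F at u[8]=v[9]; then G at u[10]=v[10]; then W at u[11]=v[12] — 8 characters in the same relative order in both. Since dp[14][12] = 8, nothing longer is possible.

8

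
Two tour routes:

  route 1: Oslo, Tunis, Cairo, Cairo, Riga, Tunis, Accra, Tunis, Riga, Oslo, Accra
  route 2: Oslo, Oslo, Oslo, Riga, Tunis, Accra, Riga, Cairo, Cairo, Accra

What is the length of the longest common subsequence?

6

Pick Oslo at route 1[1]=route 2[3]; then Riga at route 1[5]=route 2[4]; then Tunis at route 1[6]=route 2[5]; then Accra at route 1[7]=route 2[6]; then Riga at route 1[9]=route 2[7]; then Accra at route 1[11]=route 2[10]; all 6 stops appear in both, in order. dp[11][10] = 6 confirms this is the maximum.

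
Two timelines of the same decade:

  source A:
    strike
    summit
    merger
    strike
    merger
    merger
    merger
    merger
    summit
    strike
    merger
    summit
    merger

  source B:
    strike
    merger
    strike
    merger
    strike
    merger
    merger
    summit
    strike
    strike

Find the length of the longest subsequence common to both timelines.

8

One common subsequence of length 8: strike (source A #1, source B #1) → merger (source A #3, source B #2) → strike (source A #4, source B #3) → merger (source A #5, source B #4) → merger (source A #7, source B #6) → merger (source A #8, source B #7) → summit (source A #9, source B #8) → strike (source A #10, source B #10). The LCS DP gives dp[13][10] = 8, so this is optimal.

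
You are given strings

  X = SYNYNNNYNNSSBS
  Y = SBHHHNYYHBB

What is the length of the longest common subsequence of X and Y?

5

Pick S at X[1]=Y[1], then N at X[3]=Y[6], then Y at X[4]=Y[7], then Y at X[8]=Y[8], then B at X[13]=Y[11]; all 5 characters appear in both, in order. Since dp[14][11] = 5, nothing longer is possible.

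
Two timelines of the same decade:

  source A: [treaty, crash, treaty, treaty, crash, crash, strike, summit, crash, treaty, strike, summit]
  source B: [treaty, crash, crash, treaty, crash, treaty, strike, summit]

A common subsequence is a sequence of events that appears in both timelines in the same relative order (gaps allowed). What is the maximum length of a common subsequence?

Taking treaty [1,1] → crash [2,3] → treaty [4,4] → crash [9,5] → treaty [10,6] → strike [11,7] → summit [12,8] gives a common subsequence of length 7. Since dp[12][8] = 7, nothing longer is possible.

7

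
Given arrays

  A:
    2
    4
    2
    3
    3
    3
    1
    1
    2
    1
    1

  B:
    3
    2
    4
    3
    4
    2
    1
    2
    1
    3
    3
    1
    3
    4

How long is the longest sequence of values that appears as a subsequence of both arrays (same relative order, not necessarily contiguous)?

7

Pick 2 [1,2], 4 [2,5], 2 [3,6], 1 [8,7], 2 [9,8], 1 [10,9], 1 [11,12]; all 7 values appear in both, in order. dp[11][14] = 7 confirms this is the maximum.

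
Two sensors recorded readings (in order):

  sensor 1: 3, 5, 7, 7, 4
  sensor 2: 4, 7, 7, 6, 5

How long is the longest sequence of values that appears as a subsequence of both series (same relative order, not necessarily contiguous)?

2

Pick 7 [3,2]; then 7 [4,3]; all 2 values appear in both, in order. Since dp[5][5] = 2, nothing longer is possible.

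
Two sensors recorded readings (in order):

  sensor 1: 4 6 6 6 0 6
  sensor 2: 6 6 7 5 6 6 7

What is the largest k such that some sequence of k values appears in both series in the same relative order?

4

One common subsequence of length 4: 6 at sensor 1[2]=sensor 2[1], 6 at sensor 1[3]=sensor 2[2], 6 at sensor 1[4]=sensor 2[5], 6 at sensor 1[6]=sensor 2[6]. dp[6][7] = 4 confirms this is the maximum.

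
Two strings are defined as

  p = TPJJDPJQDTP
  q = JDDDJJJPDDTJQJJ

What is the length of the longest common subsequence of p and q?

5

Match J at p[3]=q[6], J at p[4]=q[7], D at p[5]=q[10], J at p[7]=q[12], Q at p[8]=q[13] — 5 characters in the same relative order in both. The LCS DP gives dp[11][15] = 5, so this is optimal.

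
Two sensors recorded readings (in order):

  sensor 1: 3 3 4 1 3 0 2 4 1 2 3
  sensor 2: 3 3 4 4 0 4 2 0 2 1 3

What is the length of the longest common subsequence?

Let dp[i][j] be the LCS length of the first i values of sensor 1 and the first j values of sensor 2. dp[i][j] = dp[i-1][j-1]+1 when the i-th and j-th values match, else max(dp[i-1][j], dp[i][j-1]).
    ·  3  3  4  4  0  4  2  0  2  1  3
 ·  0  0  0  0  0  0  0  0  0  0  0  0
 3  0  1  1  1  1  1  1  1  1  1  1  1
 3  0  1  2  2  2  2  2  2  2  2  2  2
 4  0  1  2  3  3  3  3  3  3  3  3  3
 1  0  1  2  3  3  3  3  3  3  3  4  4
 3  0  1  2  3  3  3  3  3  3  3  4  5
 0  0  1  2  3  3  4  4  4  4  4  4  5
 2  0  1  2  3  3  4  4  5  5  5  5  5
 4  0  1  2  3  4  4  5  5  5  5  5  5
 1  0  1  2  3  4  4  5  5  5  5  6  6
 2  0  1  2  3  4  4  5  6  6  6  6  6
 3  0  1  2  3  4  4  5  6  6  6  6  7
dp[11][11] = 7. One LCS (by backtracking along matches): 3, 3, 4, 0, 2, 1, 3.

7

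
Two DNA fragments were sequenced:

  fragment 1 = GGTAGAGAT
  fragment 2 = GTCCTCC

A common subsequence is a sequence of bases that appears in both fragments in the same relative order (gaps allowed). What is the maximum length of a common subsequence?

Match G [2,1], then T [3,2], then T [9,5] — 3 bases in the same relative order in both, and the DP table's final entry dp[9][7] is also 3, so no common subsequence is longer.

3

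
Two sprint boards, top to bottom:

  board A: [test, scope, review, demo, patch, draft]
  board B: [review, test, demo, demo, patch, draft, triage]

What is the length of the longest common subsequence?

Pick test [1,2], demo [4,4], patch [5,5], draft [6,6]; all 4 tasks appear in both, in order. dp[6][7] = 4 confirms this is the maximum.

4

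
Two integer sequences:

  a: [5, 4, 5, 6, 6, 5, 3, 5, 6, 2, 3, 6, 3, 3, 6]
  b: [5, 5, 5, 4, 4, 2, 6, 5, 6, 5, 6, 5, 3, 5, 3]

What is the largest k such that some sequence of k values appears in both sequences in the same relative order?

Taking 5 at a[1]=b[3], then 4 at a[2]=b[5], then 5 at a[3]=b[8], then 6 at a[4]=b[9], then 6 at a[5]=b[11], then 5 at a[6]=b[12], then 3 at a[7]=b[13], then 5 at a[8]=b[14], then 3 at a[14]=b[15] gives a common subsequence of length 9. Since dp[15][15] = 9, nothing longer is possible.

9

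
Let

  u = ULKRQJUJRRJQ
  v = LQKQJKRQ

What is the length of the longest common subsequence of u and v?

One common subsequence of length 6: L [2,1] → K [3,3] → Q [5,4] → J [6,5] → R [10,7] → Q [12,8]. Since dp[12][8] = 6, nothing longer is possible.

6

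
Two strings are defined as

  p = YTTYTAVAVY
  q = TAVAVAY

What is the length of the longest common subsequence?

6

One common subsequence of length 6: T [5,1] → A [6,2] → V [7,3] → A [8,4] → V [9,5] → Y [10,7], and the DP table's final entry dp[10][7] is also 6, so no common subsequence is longer.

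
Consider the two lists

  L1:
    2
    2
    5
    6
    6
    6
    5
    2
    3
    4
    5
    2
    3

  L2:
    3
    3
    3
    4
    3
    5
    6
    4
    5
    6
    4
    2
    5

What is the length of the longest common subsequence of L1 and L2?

5

Taking 5 (L1 #3, L2 #6) → 6 (L1 #4, L2 #7) → 6 (L1 #5, L2 #10) → 2 (L1 #8, L2 #12) → 5 (L1 #11, L2 #13) gives a common subsequence of length 5, and the DP table's final entry dp[13][13] is also 5, so no common subsequence is longer.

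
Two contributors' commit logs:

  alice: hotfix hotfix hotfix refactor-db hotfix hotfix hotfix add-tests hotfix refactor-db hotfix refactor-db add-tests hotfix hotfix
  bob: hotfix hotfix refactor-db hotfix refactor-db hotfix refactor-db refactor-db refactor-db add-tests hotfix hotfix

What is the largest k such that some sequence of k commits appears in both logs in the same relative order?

10

Match hotfix (alice #1, bob #1), then hotfix (alice #2, bob #2), then hotfix (alice #3, bob #4), then refactor-db (alice #4, bob #5), then hotfix (alice #5, bob #6), then refactor-db (alice #10, bob #8), then refactor-db (alice #12, bob #9), then add-tests (alice #13, bob #10), then hotfix (alice #14, bob #11), then hotfix (alice #15, bob #12) — 10 commits in the same relative order in both. Since dp[15][12] = 10, nothing longer is possible.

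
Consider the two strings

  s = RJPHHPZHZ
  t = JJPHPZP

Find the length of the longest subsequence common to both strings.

Let dp[i][j] be the LCS length of the first i characters of s and the first j characters of t. dp[i][j] = dp[i-1][j-1]+1 when the i-th and j-th characters match, else max(dp[i-1][j], dp[i][j-1]).
    ·  J  J  P  H  P  Z  P
 ·  0  0  0  0  0  0  0  0
 R  0  0  0  0  0  0  0  0
 J  0  1  1  1  1  1  1  1
 P  0  1  1  2  2  2  2  2
 H  0  1  1  2  3  3  3  3
 H  0  1  1  2  3  3  3  3
 P  0  1  1  2  3  4  4  4
 Z  0  1  1  2  3  4  5  5
 H  0  1  1  2  3  4  5  5
 Z  0  1  1  2  3  4  5  5
dp[9][7] = 5. One LCS (by backtracking along matches): JPHPZ.

5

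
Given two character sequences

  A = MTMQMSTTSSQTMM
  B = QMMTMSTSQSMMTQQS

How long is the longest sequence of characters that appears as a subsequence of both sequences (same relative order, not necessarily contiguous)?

9

Taking M [1,3], T [2,4], M [5,5], S [6,6], T [8,7], S [9,8], S [10,10], M [13,11], M [14,12] gives a common subsequence of length 9, and the DP table's final entry dp[14][16] is also 9, so no common subsequence is longer.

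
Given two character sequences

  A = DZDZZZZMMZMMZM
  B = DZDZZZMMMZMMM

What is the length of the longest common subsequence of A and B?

Pick D (A #1, B #1); then Z (A #2, B #2); then D (A #3, B #3); then Z (A #4, B #4); then Z (A #5, B #5); then Z (A #6, B #6); then M (A #8, B #8); then M (A #9, B #9); then Z (A #10, B #10); then M (A #11, B #11); then M (A #12, B #12); then M (A #14, B #13); all 12 characters appear in both, in order. Since dp[14][13] = 12, nothing longer is possible.

12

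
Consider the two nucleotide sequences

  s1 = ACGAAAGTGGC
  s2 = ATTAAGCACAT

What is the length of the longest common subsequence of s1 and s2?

5

Pick A at s1[1]=s2[5] → C at s1[2]=s2[7] → A at s1[4]=s2[8] → A at s1[6]=s2[10] → T at s1[8]=s2[11]; all 5 bases appear in both, in order, and the DP table's final entry dp[11][11] is also 5, so no common subsequence is longer.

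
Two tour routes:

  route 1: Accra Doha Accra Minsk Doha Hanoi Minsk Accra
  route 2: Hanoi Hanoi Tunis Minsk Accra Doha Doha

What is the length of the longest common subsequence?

3

One common subsequence of length 3: Accra at route 1[1]=route 2[5] → Doha at route 1[2]=route 2[6] → Doha at route 1[5]=route 2[7]. The LCS DP gives dp[8][7] = 3, so this is optimal.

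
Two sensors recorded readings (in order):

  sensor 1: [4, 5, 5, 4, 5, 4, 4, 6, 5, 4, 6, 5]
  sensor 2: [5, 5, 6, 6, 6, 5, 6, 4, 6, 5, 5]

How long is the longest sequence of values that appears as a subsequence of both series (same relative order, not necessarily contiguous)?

7

Let dp[i][j] be the LCS length of the first i values of sensor 1 and the first j values of sensor 2. dp[i][j] = dp[i-1][j-1]+1 when the i-th and j-th values match, else max(dp[i-1][j], dp[i][j-1]).
    ·  5  5  6  6  6  5  6  4  6  5  5
 ·  0  0  0  0  0  0  0  0  0  0  0  0
 4  0  0  0  0  0  0  0  0  1  1  1  1
 5  0  1  1  1  1  1  1  1  1  1  2  2
 5  0  1  2  2  2  2  2  2  2  2  2  3
 4  0  1  2  2  2  2  2  2  3  3  3  3
 5  0  1  2  2  2  2  3  3  3  3  4  4
 4  0  1  2  2  2  2  3  3  4  4  4  4
 4  0  1  2  2  2  2  3  3  4  4  4  4
 6  0  1  2  3  3  3  3  4  4  5  5  5
 5  0  1  2  3  3  3  4  4  4  5  6  6
 4  0  1  2  3  3  3  4  4  5  5  6  6
 6  0  1  2  3  4  4  4  5  5  6  6  6
 5  0  1  2  3  4  4  5  5  5  6  7  7
dp[12][11] = 7. One LCS (by backtracking along matches): 5, 5, 5, 4, 6, 5, 5.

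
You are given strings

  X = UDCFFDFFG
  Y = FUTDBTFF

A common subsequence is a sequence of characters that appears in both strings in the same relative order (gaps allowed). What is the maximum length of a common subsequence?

Let dp[i][j] be the LCS length of the first i characters of X and the first j characters of Y. dp[i][j] = dp[i-1][j-1]+1 when the i-th and j-th characters match, else max(dp[i-1][j], dp[i][j-1]).
    ·  F  U  T  D  B  T  F  F
 ·  0  0  0  0  0  0  0  0  0
 U  0  0  1  1  1  1  1  1  1
 D  0  0  1  1  2  2  2  2  2
 C  0  0  1  1  2  2  2  2  2
 F  0  1  1  1  2  2  2  3  3
 F  0  1  1  1  2  2  2  3  4
 D  0  1  1  1  2  2  2  3  4
 F  0  1  1  1  2  2  2  3  4
 F  0  1  1  1  2  2  2  3  4
 G  0  1  1  1  2  2  2  3  4
dp[9][8] = 4. One LCS (by backtracking along matches): UDFF.

4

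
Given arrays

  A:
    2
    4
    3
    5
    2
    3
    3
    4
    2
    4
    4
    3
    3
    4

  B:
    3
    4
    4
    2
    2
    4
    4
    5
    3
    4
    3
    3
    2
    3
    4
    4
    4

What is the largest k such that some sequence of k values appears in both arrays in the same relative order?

9

Taking 2 [1,5]; then 4 [2,7]; then 3 [3,9]; then 3 [6,11]; then 3 [7,12]; then 2 [9,13]; then 4 [10,15]; then 4 [11,16]; then 4 [14,17] gives a common subsequence of length 9. Since dp[14][17] = 9, nothing longer is possible.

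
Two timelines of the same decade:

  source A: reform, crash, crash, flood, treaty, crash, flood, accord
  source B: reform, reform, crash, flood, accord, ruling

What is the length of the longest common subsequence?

Pick reform at source A[1]=source B[2]; then crash at source A[6]=source B[3]; then flood at source A[7]=source B[4]; then accord at source A[8]=source B[5]; all 4 events appear in both, in order. The LCS DP gives dp[8][6] = 4, so this is optimal.

4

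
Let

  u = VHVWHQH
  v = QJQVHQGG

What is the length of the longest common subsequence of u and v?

3

Let dp[i][j] be the LCS length of the first i characters of u and the first j characters of v. dp[i][j] = dp[i-1][j-1]+1 when the i-th and j-th characters match, else max(dp[i-1][j], dp[i][j-1]).
    ·  Q  J  Q  V  H  Q  G  G
 ·  0  0  0  0  0  0  0  0  0
 V  0  0  0  0  1  1  1  1  1
 H  0  0  0  0  1  2  2  2  2
 V  0  0  0  0  1  2  2  2  2
 W  0  0  0  0  1  2  2  2  2
 H  0  0  0  0  1  2  2  2  2
 Q  0  1  1  1  1  2  3  3  3
 H  0  1  1  1  1  2  3  3  3
dp[7][8] = 3. One LCS (by backtracking along matches): VHQ.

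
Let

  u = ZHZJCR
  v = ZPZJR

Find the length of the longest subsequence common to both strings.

4

Let dp[i][j] be the LCS length of the first i characters of u and the first j characters of v. dp[i][j] = dp[i-1][j-1]+1 when the i-th and j-th characters match, else max(dp[i-1][j], dp[i][j-1]).
    ·  Z  P  Z  J  R
 ·  0  0  0  0  0  0
 Z  0  1  1  1  1  1
 H  0  1  1  1  1  1
 Z  0  1  1  2  2  2
 J  0  1  1  2  3  3
 C  0  1  1  2  3  3
 R  0  1  1  2  3  4
dp[6][5] = 4. One LCS (by backtracking along matches): ZZJR.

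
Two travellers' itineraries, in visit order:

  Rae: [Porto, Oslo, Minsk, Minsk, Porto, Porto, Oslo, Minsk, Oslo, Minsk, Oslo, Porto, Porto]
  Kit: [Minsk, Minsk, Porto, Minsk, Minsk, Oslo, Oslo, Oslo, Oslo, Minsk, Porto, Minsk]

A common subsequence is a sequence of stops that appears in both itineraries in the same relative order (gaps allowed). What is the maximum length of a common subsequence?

One common subsequence of length 7: Porto at Rae[1]=Kit[3] → Minsk at Rae[3]=Kit[4] → Minsk at Rae[4]=Kit[5] → Oslo at Rae[7]=Kit[8] → Oslo at Rae[9]=Kit[9] → Minsk at Rae[10]=Kit[10] → Porto at Rae[12]=Kit[11]. The LCS DP gives dp[13][12] = 7, so this is optimal.

7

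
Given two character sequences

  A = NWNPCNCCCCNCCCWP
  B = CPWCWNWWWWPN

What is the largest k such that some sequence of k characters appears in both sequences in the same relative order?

One common subsequence of length 5: W (A #2, B #3) → C (A #5, B #4) → N (A #6, B #6) → W (A #15, B #10) → P (A #16, B #11). The LCS DP gives dp[16][12] = 5, so this is optimal.

5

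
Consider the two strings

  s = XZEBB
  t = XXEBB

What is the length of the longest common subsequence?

Taking X (s #1, t #2); then E (s #3, t #3); then B (s #4, t #4); then B (s #5, t #5) gives a common subsequence of length 4, and the DP table's final entry dp[5][5] is also 4, so no common subsequence is longer.

4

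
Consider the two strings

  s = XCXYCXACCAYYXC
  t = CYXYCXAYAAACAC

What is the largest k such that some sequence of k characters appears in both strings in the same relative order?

9

Pick C [2,1], then X [3,3], then Y [4,4], then C [5,5], then X [6,6], then A [7,11], then C [9,12], then A [10,13], then C [14,14]; all 9 characters appear in both, in order. dp[14][14] = 9 confirms this is the maximum.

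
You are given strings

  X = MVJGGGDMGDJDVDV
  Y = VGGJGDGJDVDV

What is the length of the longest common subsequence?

Match V (X #2, Y #1), then G (X #4, Y #2), then G (X #5, Y #3), then G (X #6, Y #5), then D (X #7, Y #6), then G (X #9, Y #7), then J (X #11, Y #8), then D (X #12, Y #9), then V (X #13, Y #10), then D (X #14, Y #11), then V (X #15, Y #12) — 11 characters in the same relative order in both. Since dp[15][12] = 11, nothing longer is possible.

11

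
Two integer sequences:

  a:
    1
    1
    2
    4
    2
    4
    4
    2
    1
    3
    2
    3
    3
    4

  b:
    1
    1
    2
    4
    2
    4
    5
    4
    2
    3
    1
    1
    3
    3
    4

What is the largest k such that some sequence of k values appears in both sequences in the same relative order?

Match 1 at a[1]=b[1]; then 1 at a[2]=b[2]; then 2 at a[3]=b[3]; then 4 at a[4]=b[4]; then 2 at a[5]=b[5]; then 4 at a[6]=b[6]; then 4 at a[7]=b[8]; then 2 at a[8]=b[9]; then 1 at a[9]=b[12]; then 3 at a[12]=b[13]; then 3 at a[13]=b[14]; then 4 at a[14]=b[15] — 12 values in the same relative order in both. dp[14][15] = 12 confirms this is the maximum.

12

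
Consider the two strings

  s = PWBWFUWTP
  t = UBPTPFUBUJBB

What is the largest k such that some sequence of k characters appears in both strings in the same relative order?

3

Let dp[i][j] be the LCS length of the first i characters of s and the first j characters of t. dp[i][j] = dp[i-1][j-1]+1 when the i-th and j-th characters match, else max(dp[i-1][j], dp[i][j-1]).
    ·  U  B  P  T  P  F  U  B  U  J  B  B
 ·  0  0  0  0  0  0  0  0  0  0  0  0  0
 P  0  0  0  1  1  1  1  1  1  1  1  1  1
 W  0  0  0  1  1  1  1  1  1  1  1  1  1
 B  0  0  1  1  1  1  1  1  2  2  2  2  2
 W  0  0  1  1  1  1  1  1  2  2  2  2  2
 F  0  0  1  1  1  1  2  2  2  2  2  2  2
 U  0  1  1  1  1  1  2  3  3  3  3  3  3
 W  0  1  1  1  1  1  2  3  3  3  3  3  3
 T  0  1  1  1  2  2  2  3  3  3  3  3  3
 P  0  1  1  2  2  3  3  3  3  3  3  3  3
dp[9][12] = 3. One LCS (by backtracking along matches): PBU.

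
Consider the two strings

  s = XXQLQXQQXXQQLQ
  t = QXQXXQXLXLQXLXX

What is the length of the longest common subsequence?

8

Match X (s #1, t #4), then X (s #2, t #5), then Q (s #3, t #6), then L (s #4, t #10), then Q (s #5, t #11), then X (s #6, t #12), then X (s #9, t #14), then X (s #10, t #15) — 8 characters in the same relative order in both. dp[14][15] = 8 confirms this is the maximum.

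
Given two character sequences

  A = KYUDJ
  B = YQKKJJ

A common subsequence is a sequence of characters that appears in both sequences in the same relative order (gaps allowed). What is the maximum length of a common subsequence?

2

Taking K at A[1]=B[4], J at A[5]=B[6] gives a common subsequence of length 2. dp[5][6] = 2 confirms this is the maximum.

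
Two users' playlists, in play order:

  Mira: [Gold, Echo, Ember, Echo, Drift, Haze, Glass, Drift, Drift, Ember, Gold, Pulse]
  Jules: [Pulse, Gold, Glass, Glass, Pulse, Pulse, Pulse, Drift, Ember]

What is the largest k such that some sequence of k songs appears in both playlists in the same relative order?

One common subsequence of length 4: Gold (Mira #1, Jules #2) → Glass (Mira #7, Jules #4) → Drift (Mira #9, Jules #8) → Ember (Mira #10, Jules #9). Since dp[12][9] = 4, nothing longer is possible.

4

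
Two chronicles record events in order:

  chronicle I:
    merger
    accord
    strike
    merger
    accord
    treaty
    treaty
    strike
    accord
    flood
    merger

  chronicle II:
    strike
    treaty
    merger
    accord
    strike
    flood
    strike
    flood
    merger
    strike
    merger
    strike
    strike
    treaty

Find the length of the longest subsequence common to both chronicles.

Taking merger (chronicle I #1, chronicle II #3) → accord (chronicle I #2, chronicle II #4) → strike (chronicle I #3, chronicle II #7) → merger (chronicle I #4, chronicle II #9) → strike (chronicle I #8, chronicle II #10) → merger (chronicle I #11, chronicle II #11) gives a common subsequence of length 6, and the DP table's final entry dp[11][14] is also 6, so no common subsequence is longer.

6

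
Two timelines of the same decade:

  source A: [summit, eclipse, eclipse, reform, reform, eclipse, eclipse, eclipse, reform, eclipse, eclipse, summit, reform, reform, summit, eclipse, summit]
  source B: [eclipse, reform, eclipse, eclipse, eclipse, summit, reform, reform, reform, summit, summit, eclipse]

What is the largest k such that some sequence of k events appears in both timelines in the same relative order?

10

Pick eclipse (source A #3, source B #1), reform (source A #5, source B #2), eclipse (source A #6, source B #3), eclipse (source A #7, source B #4), eclipse (source A #8, source B #5), reform (source A #9, source B #7), reform (source A #13, source B #8), reform (source A #14, source B #9), summit (source A #15, source B #11), eclipse (source A #16, source B #12); all 10 events appear in both, in order. dp[17][12] = 10 confirms this is the maximum.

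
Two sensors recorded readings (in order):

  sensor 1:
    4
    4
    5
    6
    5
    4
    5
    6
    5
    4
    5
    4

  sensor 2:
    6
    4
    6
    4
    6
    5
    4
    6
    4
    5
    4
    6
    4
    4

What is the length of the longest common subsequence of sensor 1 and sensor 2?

9

One common subsequence of length 9: 4 at sensor 1[1]=sensor 2[2], then 4 at sensor 1[2]=sensor 2[4], then 5 at sensor 1[3]=sensor 2[6], then 6 at sensor 1[4]=sensor 2[8], then 5 at sensor 1[5]=sensor 2[10], then 4 at sensor 1[6]=sensor 2[11], then 6 at sensor 1[8]=sensor 2[12], then 4 at sensor 1[10]=sensor 2[13], then 4 at sensor 1[12]=sensor 2[14]. Since dp[12][14] = 9, nothing longer is possible.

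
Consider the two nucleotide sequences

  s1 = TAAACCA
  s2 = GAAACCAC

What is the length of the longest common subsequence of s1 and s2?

Let dp[i][j] be the LCS length of the first i bases of s1 and the first j bases of s2. dp[i][j] = dp[i-1][j-1]+1 when the i-th and j-th bases match, else max(dp[i-1][j], dp[i][j-1]).
    ·  G  A  A  A  C  C  A  C
 ·  0  0  0  0  0  0  0  0  0
 T  0  0  0  0  0  0  0  0  0
 A  0  0  1  1  1  1  1  1  1
 A  0  0  1  2  2  2  2  2  2
 A  0  0  1  2  3  3  3  3  3
 C  0  0  1  2  3  4  4  4  4
 C  0  0  1  2  3  4  5  5  5
 A  0  0  1  2  3  4  5  6  6
dp[7][8] = 6. One LCS (by backtracking along matches): AAACCA.

6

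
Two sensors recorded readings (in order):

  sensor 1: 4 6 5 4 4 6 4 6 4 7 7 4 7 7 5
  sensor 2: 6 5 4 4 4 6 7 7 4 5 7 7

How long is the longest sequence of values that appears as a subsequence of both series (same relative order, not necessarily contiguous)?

Taking 6 [2,1] → 5 [3,2] → 4 [4,3] → 4 [5,4] → 4 [7,5] → 6 [8,6] → 7 [10,7] → 7 [11,8] → 4 [12,9] → 7 [13,11] → 7 [14,12] gives a common subsequence of length 11. The LCS DP gives dp[15][12] = 11, so this is optimal.

11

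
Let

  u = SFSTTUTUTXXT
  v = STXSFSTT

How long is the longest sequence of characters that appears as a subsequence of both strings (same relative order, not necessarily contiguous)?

5

Let dp[i][j] be the LCS length of the first i characters of u and the first j characters of v. dp[i][j] = dp[i-1][j-1]+1 when the i-th and j-th characters match, else max(dp[i-1][j], dp[i][j-1]).
    ·  S  T  X  S  F  S  T  T
 ·  0  0  0  0  0  0  0  0  0
 S  0  1  1  1  1  1  1  1  1
 F  0  1  1  1  1  2  2  2  2
 S  0  1  1  1  2  2  3  3  3
 T  0  1  2  2  2  2  3  4  4
 T  0  1  2  2  2  2  3  4  5
 U  0  1  2  2  2  2  3  4  5
 T  0  1  2  2  2  2  3  4  5
 U  0  1  2  2  2  2  3  4  5
 T  0  1  2  2  2  2  3  4  5
 X  0  1  2  3  3  3  3  4  5
 X  0  1  2  3  3  3  3  4  5
 T  0  1  2  3  3  3  3  4  5
dp[12][8] = 5. One LCS (by backtracking along matches): SFSTT.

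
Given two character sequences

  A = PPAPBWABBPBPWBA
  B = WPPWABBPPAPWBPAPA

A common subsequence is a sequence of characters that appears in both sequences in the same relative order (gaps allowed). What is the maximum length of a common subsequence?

11

Pick P at A[2]=B[2] → P at A[4]=B[3] → W at A[6]=B[4] → A at A[7]=B[5] → B at A[8]=B[6] → B at A[9]=B[7] → P at A[10]=B[9] → P at A[12]=B[11] → W at A[13]=B[12] → B at A[14]=B[13] → A at A[15]=B[17]; all 11 characters appear in both, in order, and the DP table's final entry dp[15][17] is also 11, so no common subsequence is longer.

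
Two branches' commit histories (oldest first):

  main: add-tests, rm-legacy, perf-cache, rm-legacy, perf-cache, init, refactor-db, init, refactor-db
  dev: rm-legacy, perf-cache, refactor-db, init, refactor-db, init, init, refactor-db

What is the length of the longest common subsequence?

6

Pick rm-legacy at main[2]=dev[1]; then perf-cache at main[3]=dev[2]; then init at main[6]=dev[4]; then refactor-db at main[7]=dev[5]; then init at main[8]=dev[7]; then refactor-db at main[9]=dev[8]; all 6 commits appear in both, in order. dp[9][8] = 6 confirms this is the maximum.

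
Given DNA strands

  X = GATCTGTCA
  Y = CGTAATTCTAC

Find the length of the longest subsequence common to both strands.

One common subsequence of length 6: G (X #1, Y #2) → A (X #2, Y #5) → T (X #3, Y #7) → C (X #4, Y #8) → T (X #5, Y #9) → C (X #8, Y #11), and the DP table's final entry dp[9][11] is also 6, so no common subsequence is longer.

6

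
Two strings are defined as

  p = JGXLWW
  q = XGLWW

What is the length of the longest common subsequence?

4

Let dp[i][j] be the LCS length of the first i characters of p and the first j characters of q. dp[i][j] = dp[i-1][j-1]+1 when the i-th and j-th characters match, else max(dp[i-1][j], dp[i][j-1]).
    ·  X  G  L  W  W
 ·  0  0  0  0  0  0
 J  0  0  0  0  0  0
 G  0  0  1  1  1  1
 X  0  1  1  1  1  1
 L  0  1  1  2  2  2
 W  0  1  1  2  3  3
 W  0  1  1  2  3  4
dp[6][5] = 4. One LCS (by backtracking along matches): GLWW.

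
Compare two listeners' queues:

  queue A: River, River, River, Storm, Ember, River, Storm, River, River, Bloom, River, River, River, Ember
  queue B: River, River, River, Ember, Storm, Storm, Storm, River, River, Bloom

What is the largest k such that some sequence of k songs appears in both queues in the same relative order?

8

Taking River (queue A #1, queue B #1), River (queue A #2, queue B #2), River (queue A #3, queue B #3), Storm (queue A #4, queue B #6), Storm (queue A #7, queue B #7), River (queue A #8, queue B #8), River (queue A #9, queue B #9), Bloom (queue A #10, queue B #10) gives a common subsequence of length 8. The LCS DP gives dp[14][10] = 8, so this is optimal.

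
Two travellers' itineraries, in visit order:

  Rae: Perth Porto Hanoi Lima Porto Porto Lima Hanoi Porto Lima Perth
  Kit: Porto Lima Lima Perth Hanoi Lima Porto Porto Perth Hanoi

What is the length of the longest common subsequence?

Pick Perth [1,4], then Hanoi [3,5], then Lima [4,6], then Porto [5,7], then Porto [6,8], then Hanoi [8,10]; all 6 stops appear in both, in order. The LCS DP gives dp[11][10] = 6, so this is optimal.

6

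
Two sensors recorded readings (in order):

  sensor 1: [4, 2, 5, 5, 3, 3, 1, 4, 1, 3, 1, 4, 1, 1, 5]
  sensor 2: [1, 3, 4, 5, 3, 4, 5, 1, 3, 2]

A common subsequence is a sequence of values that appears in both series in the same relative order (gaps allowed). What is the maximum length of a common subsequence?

One common subsequence of length 6: 4 [1,3] → 5 [4,4] → 3 [6,5] → 4 [8,6] → 1 [9,8] → 3 [10,9], and the DP table's final entry dp[15][10] is also 6, so no common subsequence is longer.

6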